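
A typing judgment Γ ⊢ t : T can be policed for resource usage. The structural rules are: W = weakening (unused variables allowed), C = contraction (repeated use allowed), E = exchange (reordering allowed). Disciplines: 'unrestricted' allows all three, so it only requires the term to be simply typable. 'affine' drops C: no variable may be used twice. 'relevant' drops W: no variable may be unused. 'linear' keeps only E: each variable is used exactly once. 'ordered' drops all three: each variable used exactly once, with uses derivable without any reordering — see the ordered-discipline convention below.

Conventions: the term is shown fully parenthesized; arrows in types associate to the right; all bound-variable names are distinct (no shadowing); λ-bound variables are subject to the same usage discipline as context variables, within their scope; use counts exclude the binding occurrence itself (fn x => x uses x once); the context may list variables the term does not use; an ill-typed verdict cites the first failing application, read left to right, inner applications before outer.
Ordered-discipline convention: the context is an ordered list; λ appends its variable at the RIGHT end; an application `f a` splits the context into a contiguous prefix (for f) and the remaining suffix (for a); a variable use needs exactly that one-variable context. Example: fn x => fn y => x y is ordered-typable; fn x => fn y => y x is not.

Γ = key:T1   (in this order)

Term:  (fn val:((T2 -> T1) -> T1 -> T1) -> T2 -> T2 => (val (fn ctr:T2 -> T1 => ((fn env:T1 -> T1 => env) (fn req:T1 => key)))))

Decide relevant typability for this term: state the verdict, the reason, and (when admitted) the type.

no — ctr, req never used (weakening)
variable uses: key ×1; val (λ-bound) ×1; ctr (λ-bound) ×0; env (λ-bound) ×1; req (λ-bound) ×0
uses in reading order: val, env, key
typing: well-typed at (((T2 -> T1) -> T1 -> T1) -> T2 -> T2) -> T2 -> T2
summary: ordered ✗ · linear ✗ · affine ✓ · relevant ✗ · unrestricted ✓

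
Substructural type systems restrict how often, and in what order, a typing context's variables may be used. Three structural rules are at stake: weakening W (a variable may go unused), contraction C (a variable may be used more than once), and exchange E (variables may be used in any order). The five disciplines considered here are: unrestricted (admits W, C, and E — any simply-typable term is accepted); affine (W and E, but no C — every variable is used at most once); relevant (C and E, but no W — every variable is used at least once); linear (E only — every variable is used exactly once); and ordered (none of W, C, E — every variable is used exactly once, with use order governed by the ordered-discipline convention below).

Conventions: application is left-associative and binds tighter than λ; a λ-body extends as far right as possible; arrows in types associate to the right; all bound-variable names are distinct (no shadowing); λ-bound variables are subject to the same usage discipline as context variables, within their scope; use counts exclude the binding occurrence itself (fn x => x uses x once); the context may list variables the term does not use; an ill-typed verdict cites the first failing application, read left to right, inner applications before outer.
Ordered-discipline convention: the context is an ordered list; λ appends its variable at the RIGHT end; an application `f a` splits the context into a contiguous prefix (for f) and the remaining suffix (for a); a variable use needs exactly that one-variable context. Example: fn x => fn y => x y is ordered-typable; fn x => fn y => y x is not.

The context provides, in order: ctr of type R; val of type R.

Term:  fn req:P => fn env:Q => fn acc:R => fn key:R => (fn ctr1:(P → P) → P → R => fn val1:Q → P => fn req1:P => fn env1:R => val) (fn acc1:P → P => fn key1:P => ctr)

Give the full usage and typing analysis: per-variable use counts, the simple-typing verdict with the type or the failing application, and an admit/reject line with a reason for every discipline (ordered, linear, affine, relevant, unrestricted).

usage: ctr: 1×; val: 1×; req [bound]: 0×; env [bound]: 0×; acc [bound]: 0×; key [bound]: 0×; ctr1 [bound]: 0×; val1 [bound]: 0×; req1 [bound]: 0×; env1 [bound]: 0×; acc1 [bound]: 0×; key1 [bound]: 0×
uses in reading order: val, ctr
typing: ✓ — P → Q → R → R → (Q → P) → P → R → R
ordered: ✗ — unused: req, env, acc, key, ctr1, val1, req1, env1, acc1, key1 — weakening required
linear: ✗ — unused: req, env, acc, key, ctr1, val1, req1, env1, acc1, key1 — weakening required
affine: ✓ — none of ctr, val, req, env, acc, key, ctr1, val1, req1, env1, acc1, key1 used more than once
relevant: ✗ — unused: req, env, acc, key, ctr1, val1, req1, env1, acc1, key1 — weakening required
unrestricted: ✓ — simply typable at P → Q → R → R → (Q → P) → P → R → R; W, C, E all held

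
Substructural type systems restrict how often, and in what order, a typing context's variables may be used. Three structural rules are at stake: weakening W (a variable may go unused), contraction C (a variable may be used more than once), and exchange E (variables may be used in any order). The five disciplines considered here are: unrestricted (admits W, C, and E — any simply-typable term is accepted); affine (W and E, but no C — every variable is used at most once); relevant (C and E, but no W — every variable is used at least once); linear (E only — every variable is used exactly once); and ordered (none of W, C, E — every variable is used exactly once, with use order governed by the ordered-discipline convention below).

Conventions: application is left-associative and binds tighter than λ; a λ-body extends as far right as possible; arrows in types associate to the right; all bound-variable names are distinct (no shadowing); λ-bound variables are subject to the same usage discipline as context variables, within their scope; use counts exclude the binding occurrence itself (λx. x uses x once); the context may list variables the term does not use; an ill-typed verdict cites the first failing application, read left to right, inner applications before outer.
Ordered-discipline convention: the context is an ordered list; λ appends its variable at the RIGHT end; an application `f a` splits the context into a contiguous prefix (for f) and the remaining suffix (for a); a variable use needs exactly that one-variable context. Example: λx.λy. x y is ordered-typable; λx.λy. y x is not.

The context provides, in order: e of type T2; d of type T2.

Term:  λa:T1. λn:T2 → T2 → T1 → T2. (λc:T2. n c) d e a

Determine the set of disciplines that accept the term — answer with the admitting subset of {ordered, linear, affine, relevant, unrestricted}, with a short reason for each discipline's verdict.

admitted in: linear, affine, relevant, unrestricted
counts: e: 1, d: 1, a [bound]: 1, n [bound]: 1, c [bound]: 1
left-to-right use order: n, c, d, e, a
typing: ✓ — T1 → (T2 → T2 → T1 → T2) → T2
ordered: ✗ — use order n, c, d, e, a needs exchange
linear: ✓ — single use per variable (e, d, a, n, c)
affine: ✓ — at most one use each (e, d, a, n, c)
relevant: ✓ — every one of e, d, a, n, c appears
unrestricted: ✓ — type-checks (T1 → (T2 → T2 → T1 → T2) → T2) and nothing is barred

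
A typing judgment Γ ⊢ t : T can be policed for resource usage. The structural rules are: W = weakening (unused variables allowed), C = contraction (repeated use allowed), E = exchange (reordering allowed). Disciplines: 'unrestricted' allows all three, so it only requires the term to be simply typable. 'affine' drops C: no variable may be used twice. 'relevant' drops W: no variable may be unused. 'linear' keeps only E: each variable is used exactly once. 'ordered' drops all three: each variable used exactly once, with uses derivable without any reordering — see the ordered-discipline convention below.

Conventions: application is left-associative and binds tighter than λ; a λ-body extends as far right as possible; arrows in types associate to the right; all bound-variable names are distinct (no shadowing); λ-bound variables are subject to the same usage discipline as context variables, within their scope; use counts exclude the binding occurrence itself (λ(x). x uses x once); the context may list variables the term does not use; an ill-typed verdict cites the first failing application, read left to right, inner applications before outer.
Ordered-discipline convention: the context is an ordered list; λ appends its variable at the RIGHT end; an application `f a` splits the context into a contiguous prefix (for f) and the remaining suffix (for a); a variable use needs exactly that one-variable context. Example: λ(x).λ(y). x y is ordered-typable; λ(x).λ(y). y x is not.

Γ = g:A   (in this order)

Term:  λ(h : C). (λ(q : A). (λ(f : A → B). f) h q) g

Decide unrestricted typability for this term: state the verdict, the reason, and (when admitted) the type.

no — not simply typable
use counts: g: 1, h (bound): 1, q (bound): 1, f (bound): 1
use order (left to right): f, h, q, g
typing: ill-typed: an application expects A → B but receives C
summary: ordered ✗ | linear ✗ | affine ✗ | relevant ✗ | unrestricted ✗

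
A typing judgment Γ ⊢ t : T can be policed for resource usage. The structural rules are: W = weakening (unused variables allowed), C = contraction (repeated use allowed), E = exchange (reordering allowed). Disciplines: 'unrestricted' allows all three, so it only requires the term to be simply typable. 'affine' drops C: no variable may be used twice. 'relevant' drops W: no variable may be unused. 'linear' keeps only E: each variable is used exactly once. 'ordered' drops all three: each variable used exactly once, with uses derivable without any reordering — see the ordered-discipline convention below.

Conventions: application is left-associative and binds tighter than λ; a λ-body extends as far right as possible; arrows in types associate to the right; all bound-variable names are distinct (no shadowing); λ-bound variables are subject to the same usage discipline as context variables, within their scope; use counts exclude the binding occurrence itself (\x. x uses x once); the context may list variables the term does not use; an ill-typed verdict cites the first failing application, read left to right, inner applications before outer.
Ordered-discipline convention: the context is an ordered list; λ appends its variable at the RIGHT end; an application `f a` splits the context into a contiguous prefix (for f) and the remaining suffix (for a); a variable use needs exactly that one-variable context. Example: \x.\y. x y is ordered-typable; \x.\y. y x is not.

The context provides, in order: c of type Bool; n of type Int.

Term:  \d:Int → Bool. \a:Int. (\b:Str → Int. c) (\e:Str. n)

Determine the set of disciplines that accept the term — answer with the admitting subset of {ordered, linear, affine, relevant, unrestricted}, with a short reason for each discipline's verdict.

accepted by: affine, unrestricted
use counts: c: 1; n: 1; d (bound): 0; a (bound): 0; b (bound): 0; e (bound): 0
use order (left to right): c, n
typing: well-typed — term : (Int → Bool) → Int → Bool
ordered: ✗, d, a, b, e never used (weakening)
linear: ✗, d, a, b, e never used (weakening)
affine: ✓, c, n, d, a, b, e: no repeats, contraction unneeded
relevant: ✗, d, a, b, e never used (weakening)
unrestricted: ✓, typability at (Int → Bool) → Int → Bool is all that's needed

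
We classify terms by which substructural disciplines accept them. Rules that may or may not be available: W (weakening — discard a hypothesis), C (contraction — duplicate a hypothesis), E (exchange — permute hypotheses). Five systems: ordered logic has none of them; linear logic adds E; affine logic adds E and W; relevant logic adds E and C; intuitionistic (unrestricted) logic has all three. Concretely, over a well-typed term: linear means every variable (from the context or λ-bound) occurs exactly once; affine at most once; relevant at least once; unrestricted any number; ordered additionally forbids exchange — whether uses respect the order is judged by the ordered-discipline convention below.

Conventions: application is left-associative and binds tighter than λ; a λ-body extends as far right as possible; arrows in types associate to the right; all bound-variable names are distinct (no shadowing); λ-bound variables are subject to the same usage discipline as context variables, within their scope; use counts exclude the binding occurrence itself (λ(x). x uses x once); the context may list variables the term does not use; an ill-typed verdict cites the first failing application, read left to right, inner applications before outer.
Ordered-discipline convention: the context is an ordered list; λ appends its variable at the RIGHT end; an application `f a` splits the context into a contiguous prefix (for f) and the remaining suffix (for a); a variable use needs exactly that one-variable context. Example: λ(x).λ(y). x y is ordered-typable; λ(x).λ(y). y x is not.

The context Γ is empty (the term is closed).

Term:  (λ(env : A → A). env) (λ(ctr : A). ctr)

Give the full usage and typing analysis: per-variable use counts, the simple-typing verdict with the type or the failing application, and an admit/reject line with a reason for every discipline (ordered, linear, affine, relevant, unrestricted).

counts: env (λ-bound) ×1; ctr (λ-bound) ×1
order of uses: env, ctr
typing: ✓ — A → A
ordered ✓ (one use each (env, ctr); ordered split holds)
linear ✓ (single use per variable (env, ctr))
affine ✓ (env, ctr: no repeats, contraction unneeded)
relevant ✓ (env, ctr: all used, weakening unneeded)
unrestricted ✓ (well-typed at A → A; no restrictions here)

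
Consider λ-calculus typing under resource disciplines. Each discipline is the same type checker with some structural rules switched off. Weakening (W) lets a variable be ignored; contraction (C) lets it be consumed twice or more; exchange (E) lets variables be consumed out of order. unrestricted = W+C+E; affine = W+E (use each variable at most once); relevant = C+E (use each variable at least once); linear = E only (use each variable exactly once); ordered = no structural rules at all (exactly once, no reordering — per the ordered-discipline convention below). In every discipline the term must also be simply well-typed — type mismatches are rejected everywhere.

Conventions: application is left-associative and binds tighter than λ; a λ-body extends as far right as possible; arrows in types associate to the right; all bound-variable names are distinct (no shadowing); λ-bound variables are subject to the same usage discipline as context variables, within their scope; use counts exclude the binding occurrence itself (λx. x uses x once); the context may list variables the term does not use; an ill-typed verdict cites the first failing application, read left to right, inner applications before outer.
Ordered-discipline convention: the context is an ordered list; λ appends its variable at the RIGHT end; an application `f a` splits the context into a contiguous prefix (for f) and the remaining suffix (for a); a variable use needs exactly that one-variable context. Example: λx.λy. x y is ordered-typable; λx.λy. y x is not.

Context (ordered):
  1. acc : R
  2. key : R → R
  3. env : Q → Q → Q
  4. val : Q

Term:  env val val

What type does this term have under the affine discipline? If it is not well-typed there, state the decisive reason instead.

not well-typed under affine — val ×2 used more than once (contraction)
usage: acc: 0, key: 0, env: 1, val: 2
order of uses: env, val, val
typing: the term checks, with type Q
across the five disciplines: ordered ✗, linear ✗, affine ✗, relevant ✗, unrestricted ✓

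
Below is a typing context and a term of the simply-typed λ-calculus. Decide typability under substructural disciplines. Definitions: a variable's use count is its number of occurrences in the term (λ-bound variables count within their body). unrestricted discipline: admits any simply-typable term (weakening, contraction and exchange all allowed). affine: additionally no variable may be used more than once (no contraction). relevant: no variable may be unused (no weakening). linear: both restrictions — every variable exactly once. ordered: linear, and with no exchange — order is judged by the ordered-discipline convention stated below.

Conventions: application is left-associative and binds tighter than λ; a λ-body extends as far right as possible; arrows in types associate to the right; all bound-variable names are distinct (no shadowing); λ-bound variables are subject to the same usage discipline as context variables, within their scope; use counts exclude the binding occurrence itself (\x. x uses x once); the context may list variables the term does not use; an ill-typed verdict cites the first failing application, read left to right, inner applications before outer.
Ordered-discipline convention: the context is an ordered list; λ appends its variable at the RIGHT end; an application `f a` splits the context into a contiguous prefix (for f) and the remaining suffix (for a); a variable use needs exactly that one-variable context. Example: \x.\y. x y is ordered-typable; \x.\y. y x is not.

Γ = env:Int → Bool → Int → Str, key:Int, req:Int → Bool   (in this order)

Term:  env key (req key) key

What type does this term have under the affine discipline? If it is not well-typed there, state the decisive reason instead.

not well-typed under affine — uses contraction: key ×3
variable uses: env: 1, key: 3, req: 1
left-to-right use order: env, key, req, key, key
typing: well-typed — term : Str
across the five disciplines: ordered ✗ | linear ✗ | affine ✗ | relevant ✓ | unrestricted ✓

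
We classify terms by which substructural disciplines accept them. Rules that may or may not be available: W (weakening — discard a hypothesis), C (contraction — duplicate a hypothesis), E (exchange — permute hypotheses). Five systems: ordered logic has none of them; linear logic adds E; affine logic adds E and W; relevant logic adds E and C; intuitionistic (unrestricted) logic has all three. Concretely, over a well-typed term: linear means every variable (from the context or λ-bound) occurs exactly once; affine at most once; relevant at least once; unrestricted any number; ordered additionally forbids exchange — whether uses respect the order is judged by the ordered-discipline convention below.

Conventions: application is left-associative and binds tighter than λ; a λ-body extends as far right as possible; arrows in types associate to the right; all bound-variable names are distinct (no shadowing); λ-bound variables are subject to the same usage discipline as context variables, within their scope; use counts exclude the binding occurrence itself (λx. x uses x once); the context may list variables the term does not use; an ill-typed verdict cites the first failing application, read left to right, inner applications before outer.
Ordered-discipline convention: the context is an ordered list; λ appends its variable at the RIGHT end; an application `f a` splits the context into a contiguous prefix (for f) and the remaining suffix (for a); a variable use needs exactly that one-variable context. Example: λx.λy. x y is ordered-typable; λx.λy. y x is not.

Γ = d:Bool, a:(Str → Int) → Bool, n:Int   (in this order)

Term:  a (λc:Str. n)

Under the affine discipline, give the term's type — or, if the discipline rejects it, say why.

term : Bool
usage: d ×0; a ×1; n ×1; c (λ-bound) ×0
use order (left to right): a, n
typing: well-typed at Bool
per-discipline verdicts: ordered ✗ | linear ✗ | affine ✓ | relevant ✗ | unrestricted ✓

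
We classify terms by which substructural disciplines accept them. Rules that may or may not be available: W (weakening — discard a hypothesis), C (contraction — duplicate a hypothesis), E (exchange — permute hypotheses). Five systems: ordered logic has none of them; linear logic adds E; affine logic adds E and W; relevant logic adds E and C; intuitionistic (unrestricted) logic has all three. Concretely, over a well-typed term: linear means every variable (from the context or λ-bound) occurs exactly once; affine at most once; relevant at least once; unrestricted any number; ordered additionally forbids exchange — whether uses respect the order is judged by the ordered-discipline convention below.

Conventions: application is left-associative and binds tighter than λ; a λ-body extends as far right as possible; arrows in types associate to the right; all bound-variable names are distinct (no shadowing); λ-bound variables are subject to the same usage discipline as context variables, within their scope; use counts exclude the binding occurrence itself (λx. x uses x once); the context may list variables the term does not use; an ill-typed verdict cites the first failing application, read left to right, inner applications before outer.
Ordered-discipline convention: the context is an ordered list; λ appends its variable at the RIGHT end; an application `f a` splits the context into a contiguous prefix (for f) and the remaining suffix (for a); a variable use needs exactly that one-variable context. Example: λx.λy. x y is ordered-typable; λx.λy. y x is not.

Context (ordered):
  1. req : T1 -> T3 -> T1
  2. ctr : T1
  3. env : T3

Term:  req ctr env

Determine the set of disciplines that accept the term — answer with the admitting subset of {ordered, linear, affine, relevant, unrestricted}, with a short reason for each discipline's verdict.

admitted in: ordered, linear, affine, relevant, unrestricted
usage: req ×1; ctr ×1; env ×1
uses in reading order: req, ctr, env
typing: well-typed — term : T1
ordered: ✓, req, ctr, env: once each, no exchange needed
linear: ✓, req, ctr, env: one use apiece
affine: ✓, none of req, ctr, env used more than once
relevant: ✓, req, ctr, env: all used, weakening unneeded
unrestricted: ✓, well-typed at T1; no restrictions here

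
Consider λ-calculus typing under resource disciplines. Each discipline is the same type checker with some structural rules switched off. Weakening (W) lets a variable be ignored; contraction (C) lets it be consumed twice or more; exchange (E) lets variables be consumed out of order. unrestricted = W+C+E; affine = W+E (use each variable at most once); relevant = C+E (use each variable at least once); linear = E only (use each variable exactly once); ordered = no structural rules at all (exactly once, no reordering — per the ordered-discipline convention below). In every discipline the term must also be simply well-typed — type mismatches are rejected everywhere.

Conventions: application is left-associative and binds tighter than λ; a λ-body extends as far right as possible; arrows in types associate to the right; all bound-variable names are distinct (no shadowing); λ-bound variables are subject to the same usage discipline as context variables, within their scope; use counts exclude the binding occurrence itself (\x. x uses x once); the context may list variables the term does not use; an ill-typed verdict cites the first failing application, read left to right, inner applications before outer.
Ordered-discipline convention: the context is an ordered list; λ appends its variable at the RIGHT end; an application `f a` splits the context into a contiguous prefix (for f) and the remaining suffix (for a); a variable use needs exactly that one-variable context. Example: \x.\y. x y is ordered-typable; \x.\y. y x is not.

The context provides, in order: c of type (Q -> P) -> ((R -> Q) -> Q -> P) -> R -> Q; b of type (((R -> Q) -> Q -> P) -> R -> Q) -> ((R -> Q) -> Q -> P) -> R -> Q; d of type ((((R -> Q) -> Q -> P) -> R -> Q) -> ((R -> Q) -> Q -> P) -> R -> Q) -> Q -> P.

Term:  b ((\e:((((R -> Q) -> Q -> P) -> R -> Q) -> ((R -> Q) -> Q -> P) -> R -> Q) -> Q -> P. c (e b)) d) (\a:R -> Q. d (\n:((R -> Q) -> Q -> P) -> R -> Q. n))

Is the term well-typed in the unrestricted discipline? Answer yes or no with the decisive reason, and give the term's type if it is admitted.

yes — type-checks (R -> Q) and nothing is barred; term : R -> Q
use counts: c: 1, b: 2, d: 2, e (λ-bound): 1, a (λ-bound): 0, n (λ-bound): 1
order of uses: b, c, e, b, d, d, n
typing: well-typed — term : R -> Q
summary: ordered ✗, linear ✗, affine ✗, relevant ✗, unrestricted ✓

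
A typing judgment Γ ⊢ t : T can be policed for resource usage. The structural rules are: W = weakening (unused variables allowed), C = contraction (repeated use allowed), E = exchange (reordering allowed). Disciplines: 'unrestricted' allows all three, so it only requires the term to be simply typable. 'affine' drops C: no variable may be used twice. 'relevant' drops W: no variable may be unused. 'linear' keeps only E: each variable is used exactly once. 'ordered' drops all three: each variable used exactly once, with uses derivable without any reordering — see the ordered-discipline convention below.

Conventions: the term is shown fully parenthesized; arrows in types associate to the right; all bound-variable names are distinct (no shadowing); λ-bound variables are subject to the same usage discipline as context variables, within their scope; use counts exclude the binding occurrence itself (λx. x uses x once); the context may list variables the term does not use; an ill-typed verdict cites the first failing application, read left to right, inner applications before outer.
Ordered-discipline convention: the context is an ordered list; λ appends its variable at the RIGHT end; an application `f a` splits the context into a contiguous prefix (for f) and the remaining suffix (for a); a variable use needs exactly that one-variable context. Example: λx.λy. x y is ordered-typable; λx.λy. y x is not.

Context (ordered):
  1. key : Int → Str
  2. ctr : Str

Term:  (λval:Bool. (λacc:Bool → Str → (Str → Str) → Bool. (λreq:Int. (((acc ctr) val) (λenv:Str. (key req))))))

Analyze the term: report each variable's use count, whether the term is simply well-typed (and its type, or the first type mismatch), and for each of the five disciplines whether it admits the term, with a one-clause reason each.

variable uses: key=1, ctr=1, val (λ-bound)=1, acc (λ-bound)=1, req (λ-bound)=1, env (λ-bound)=0
order of uses: acc, ctr, val, key, req
typing: ill-typed: an argument Str mismatches the expected Bool
ordered ✗ (not simply typable)
linear ✗ (fails simple typing)
affine ✗ (a type mismatch blocks all five)
relevant ✗ (the type mismatch rejects it)
unrestricted ✗ (not simply typable)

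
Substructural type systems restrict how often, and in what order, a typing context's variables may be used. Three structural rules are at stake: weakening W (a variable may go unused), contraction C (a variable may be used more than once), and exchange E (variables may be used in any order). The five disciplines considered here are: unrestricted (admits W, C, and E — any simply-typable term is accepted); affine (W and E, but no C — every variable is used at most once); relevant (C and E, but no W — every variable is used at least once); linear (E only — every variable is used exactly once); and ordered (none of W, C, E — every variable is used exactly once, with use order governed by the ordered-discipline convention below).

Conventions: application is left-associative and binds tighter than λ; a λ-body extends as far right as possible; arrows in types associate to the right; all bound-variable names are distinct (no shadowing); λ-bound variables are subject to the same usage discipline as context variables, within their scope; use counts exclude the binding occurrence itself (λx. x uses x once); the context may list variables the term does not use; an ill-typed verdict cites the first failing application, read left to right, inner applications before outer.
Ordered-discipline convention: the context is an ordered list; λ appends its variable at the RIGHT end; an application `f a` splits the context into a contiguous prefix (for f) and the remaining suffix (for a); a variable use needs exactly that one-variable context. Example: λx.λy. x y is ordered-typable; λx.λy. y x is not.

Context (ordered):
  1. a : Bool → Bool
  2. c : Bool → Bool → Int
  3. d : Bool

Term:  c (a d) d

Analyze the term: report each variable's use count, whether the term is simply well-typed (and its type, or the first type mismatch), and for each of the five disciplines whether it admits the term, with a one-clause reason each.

counts: a: 1; c: 1; d: 2
order of uses: c, a, d, d
typing: ✓ — Int
ordered: ✗, d ×2 used more than once (contraction)
linear: ✗, d ×2 used more than once (contraction)
affine: ✗, d ×2 used more than once (contraction)
relevant: ✓, at least one use each (a, c, d)
unrestricted: ✓, type-checks (Int) and nothing is barred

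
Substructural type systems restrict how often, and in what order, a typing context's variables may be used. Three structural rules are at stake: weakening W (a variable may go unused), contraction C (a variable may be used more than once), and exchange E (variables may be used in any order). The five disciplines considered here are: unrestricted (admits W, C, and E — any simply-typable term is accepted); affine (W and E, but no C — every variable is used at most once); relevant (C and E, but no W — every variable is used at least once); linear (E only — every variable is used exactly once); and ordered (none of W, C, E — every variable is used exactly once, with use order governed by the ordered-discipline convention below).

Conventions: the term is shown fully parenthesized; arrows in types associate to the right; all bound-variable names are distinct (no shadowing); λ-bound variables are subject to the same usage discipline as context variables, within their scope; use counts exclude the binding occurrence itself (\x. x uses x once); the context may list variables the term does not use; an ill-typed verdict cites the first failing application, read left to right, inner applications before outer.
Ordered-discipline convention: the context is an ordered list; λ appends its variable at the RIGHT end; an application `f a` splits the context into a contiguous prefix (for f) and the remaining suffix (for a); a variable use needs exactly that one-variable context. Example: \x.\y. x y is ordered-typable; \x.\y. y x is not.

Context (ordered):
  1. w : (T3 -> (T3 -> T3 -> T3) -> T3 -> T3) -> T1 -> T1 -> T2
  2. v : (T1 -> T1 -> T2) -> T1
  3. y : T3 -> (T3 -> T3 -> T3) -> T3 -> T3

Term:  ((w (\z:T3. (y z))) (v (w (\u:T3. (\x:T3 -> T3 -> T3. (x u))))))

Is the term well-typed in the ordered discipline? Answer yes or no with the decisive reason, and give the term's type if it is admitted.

no — repeated use of w ×2
counts: w: 2; v: 1; y: 1; z (λ-bound): 1; u (λ-bound): 1; x (λ-bound): 1
use order (left to right): w, y, z, v, w, x, u
typing: the term checks, with type T1 -> T2
summary: ordered ✗ · linear ✗ · affine ✗ · relevant ✓ · unrestricted ✓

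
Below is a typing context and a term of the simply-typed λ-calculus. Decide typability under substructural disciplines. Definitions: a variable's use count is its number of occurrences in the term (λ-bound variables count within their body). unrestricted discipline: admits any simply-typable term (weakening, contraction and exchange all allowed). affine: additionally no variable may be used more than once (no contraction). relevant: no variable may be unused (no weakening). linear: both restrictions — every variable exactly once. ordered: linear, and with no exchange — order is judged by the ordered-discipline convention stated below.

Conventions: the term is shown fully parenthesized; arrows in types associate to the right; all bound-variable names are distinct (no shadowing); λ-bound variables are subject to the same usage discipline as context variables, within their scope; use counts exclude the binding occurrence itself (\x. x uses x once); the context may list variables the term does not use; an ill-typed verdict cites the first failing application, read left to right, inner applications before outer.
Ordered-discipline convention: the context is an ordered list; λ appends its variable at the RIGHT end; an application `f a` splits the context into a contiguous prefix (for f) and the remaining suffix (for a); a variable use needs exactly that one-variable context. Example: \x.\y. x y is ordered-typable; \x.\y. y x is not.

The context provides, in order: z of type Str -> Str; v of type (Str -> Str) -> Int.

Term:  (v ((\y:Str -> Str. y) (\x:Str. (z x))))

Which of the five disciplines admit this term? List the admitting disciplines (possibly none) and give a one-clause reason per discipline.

admitting disciplines: linear, affine, relevant, unrestricted
counts: z: 1×; v: 1×; y (bound): 1×; x (bound): 1×
use order (left to right): v, y, z, x
typing: ✓ — Int
ordered: ✗, no contiguous prefix/suffix split fits v, y, z, x
linear: ✓, exactly-once usage across z, v, y, x
affine: ✓, no duplicate uses among z, v, y, x
relevant: ✓, none of z, v, y, x goes unused
unrestricted: ✓, well-typed at Int; no restrictions here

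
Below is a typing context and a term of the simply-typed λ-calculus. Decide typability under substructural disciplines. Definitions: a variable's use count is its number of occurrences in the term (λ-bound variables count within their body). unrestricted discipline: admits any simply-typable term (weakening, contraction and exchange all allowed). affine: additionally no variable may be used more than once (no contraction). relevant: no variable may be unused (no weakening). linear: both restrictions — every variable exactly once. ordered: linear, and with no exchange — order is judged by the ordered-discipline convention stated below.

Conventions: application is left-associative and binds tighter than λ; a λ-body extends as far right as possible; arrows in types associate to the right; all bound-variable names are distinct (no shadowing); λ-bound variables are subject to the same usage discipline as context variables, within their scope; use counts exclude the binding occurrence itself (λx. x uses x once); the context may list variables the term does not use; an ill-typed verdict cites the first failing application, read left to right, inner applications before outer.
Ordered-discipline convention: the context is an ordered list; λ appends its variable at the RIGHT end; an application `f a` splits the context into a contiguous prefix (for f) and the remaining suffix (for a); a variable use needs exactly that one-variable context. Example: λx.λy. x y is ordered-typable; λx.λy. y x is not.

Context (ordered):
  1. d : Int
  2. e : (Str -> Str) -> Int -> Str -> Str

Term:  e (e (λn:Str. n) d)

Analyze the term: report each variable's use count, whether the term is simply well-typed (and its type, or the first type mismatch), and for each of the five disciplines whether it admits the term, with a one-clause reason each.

counts: d=1; e=2; n (bound)=1
uses in reading order: e, e, n, d
typing: well-typed — term : Int -> Str -> Str
ordered: ✗ — needs contraction — e ×2
linear: ✗ — needs contraction — e ×2
affine: ✗ — needs contraction — e ×2
relevant: ✓ — at least one use each (d, e, n)
unrestricted: ✓ — simply typable at Int -> Str -> Str; W, C, E all held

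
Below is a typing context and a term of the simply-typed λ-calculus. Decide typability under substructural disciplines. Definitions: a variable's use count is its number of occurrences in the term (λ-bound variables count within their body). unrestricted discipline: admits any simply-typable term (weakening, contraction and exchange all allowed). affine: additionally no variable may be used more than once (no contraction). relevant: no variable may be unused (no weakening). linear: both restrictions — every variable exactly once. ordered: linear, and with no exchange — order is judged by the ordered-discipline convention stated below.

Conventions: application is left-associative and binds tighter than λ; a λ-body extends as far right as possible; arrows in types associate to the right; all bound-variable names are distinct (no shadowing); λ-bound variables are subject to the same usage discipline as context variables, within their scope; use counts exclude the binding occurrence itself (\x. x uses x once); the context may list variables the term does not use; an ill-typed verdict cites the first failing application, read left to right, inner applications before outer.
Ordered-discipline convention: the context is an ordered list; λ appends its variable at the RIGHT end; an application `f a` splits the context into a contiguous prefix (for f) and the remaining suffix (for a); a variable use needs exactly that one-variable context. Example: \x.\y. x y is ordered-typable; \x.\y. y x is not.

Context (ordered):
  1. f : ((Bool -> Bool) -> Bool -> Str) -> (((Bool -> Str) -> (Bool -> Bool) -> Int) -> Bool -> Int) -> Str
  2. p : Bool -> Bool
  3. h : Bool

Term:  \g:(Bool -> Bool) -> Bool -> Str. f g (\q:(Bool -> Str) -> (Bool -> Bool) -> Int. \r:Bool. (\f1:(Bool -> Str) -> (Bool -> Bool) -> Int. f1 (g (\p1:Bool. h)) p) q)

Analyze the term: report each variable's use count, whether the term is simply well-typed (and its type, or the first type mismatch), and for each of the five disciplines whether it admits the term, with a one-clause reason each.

usage: f: 1; p: 1; h: 1; g (λ-bound): 2; q (λ-bound): 1; r (λ-bound): 0; f1 (λ-bound): 1; p1 (λ-bound): 0
order of uses: f, g, f1, g, h, p, q
typing: well-typed at ((Bool -> Bool) -> Bool -> Str) -> Str
ordered: ✗, uses contraction: g ×2; r, p1 never used (weakening)
linear: ✗, uses contraction: g ×2; r, p1 never used (weakening)
affine: ✗, uses contraction: g ×2
relevant: ✗, r, p1 never used (weakening)
unrestricted: ✓, well-typed at ((Bool -> Bool) -> Bool -> Str) -> Str; no restrictions here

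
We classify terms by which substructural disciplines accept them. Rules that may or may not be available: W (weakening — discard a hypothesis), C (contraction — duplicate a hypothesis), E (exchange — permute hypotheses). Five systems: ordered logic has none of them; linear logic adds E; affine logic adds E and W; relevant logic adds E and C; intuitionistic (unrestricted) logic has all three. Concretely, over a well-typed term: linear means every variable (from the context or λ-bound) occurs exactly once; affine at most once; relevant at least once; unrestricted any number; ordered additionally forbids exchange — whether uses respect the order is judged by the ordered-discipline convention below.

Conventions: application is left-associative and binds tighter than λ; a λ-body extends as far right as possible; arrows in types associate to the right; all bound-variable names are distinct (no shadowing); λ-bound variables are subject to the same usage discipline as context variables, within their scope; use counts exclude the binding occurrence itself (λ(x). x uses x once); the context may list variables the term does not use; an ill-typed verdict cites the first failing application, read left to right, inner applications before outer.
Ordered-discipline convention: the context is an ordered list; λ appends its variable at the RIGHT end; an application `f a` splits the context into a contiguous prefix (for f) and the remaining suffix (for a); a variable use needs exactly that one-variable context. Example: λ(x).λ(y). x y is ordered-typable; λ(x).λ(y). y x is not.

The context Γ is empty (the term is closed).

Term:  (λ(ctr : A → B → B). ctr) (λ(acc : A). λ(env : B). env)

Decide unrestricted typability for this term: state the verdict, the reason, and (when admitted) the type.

yes — typability at A → B → B is all that's needed; term : A → B → B
use counts: ctr (bound): 1; acc (bound): 0; env (bound): 1
use order (left to right): ctr, env
typing: well-typed at A → B → B
summary: ordered ✗ · linear ✗ · affine ✓ · relevant ✗ · unrestricted ✓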